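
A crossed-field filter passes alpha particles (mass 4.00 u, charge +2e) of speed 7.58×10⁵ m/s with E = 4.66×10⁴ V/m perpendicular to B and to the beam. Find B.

B = 0.0615 T

Balance of forces in the selector: qE = qvB ⇒ B = E/v.
B = 4.66×10⁴/7.58×10⁵ = 0.0615 T.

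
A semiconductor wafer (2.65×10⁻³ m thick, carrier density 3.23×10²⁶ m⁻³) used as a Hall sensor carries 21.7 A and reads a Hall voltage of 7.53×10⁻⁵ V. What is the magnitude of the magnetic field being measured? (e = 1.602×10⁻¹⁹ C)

B ≈ 0.476 T

From V_H = IB/(n e t), B = V_H n e t / I.
B = (7.53×10⁻⁵)(3.23×10²⁶)(1.602×10⁻¹⁹)(2.65×10⁻³)/21.7 ≈ 0.476 T.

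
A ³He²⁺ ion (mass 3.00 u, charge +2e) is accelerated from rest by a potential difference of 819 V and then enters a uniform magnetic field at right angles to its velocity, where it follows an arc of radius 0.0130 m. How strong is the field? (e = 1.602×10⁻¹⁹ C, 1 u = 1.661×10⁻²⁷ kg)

v = √(2|q|V/m) = √(2·3.204×10⁻¹⁹·819/4.983×10⁻²⁷) ≈ 3.245×10⁵ m/s.
B = mv/(|q|r) = (4.983×10⁻²⁷)(3.245×10⁵)/((3.204×10⁻¹⁹)(0.0130)) ≈ 0.388 T.

B ≈ 0.388 T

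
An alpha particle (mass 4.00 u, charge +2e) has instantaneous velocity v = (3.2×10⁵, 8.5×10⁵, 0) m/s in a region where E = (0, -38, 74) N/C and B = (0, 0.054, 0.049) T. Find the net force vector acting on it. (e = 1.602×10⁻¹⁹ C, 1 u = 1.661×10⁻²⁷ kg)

v×B = (4.16×10⁴, -1.57×10⁴, 1.73×10⁴) N/C.
E + v×B = (4.16×10⁴, -1.57×10⁴, 1.74×10⁴) N/C.
F = q(E + v×B) = (3.204×10⁻¹⁹ C)·(4.16×10⁴, -1.57×10⁴, 1.74×10⁴) = (1.33×10⁻¹⁴, -5.04×10⁻¹⁵, 5.56×10⁻¹⁵) N.

F ≈ (1.33×10⁻¹⁴, -5.04×10⁻¹⁵, 5.56×10⁻¹⁵) N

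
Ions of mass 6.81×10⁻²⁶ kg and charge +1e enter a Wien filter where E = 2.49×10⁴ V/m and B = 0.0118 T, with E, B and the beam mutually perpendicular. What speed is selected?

Zero net Lorentz force requires |qE| = |q v×B|, i.e. E = vB.
v = E/B = 2.49×10⁴/0.0118 = 2.11×10⁶ m/s.

v = 2.11×10⁶ m/s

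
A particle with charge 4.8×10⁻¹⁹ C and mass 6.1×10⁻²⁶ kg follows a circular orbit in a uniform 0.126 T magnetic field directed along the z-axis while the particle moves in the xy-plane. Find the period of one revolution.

T ≈ 6.34×10⁻⁶ s

The cyclotron period depends only on m, q, B: T = 2πm/(|q|B).
T = 2π(6.1×10⁻²⁶)/((4.8×10⁻¹⁹)(0.126)) ≈ 6.34×10⁻⁶ s.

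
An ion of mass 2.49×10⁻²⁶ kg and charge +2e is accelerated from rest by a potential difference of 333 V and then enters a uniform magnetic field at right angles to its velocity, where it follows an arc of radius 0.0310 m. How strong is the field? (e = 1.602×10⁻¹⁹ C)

B ≈ 0.232 T

v = √(2|q|V/m) = √(2·3.204×10⁻¹⁹·333/2.49×10⁻²⁶) ≈ 9.257×10⁴ m/s.
B = mv/(|q|r) = (2.49×10⁻²⁶)(9.257×10⁴)/((3.204×10⁻¹⁹)(0.0310)) ≈ 0.232 T.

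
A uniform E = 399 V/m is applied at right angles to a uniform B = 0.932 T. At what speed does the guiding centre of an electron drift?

v_d ≈ 428 m/s

The steady drift has the magnetic force balancing the electric force, so v_d = E/B.
v_d = 399/0.932 = 428 m/s.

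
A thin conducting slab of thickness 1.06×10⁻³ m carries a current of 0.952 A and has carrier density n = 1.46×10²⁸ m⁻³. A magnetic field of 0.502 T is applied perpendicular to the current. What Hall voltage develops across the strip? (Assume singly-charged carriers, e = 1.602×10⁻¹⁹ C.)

V_H = IB/(n e t).
V_H = (0.952)(0.502)/((1.46×10²⁸)(1.602×10⁻¹⁹)(1.06×10⁻³)) ≈ 1.93×10⁻⁷ V.

V_H ≈ 1.93×10⁻⁷ V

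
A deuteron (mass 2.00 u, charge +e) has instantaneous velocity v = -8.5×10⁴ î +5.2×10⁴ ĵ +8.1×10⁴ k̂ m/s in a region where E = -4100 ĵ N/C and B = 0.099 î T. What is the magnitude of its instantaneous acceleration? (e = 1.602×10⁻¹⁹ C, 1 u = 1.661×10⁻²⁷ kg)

|a| ≈ 3.12×10¹¹ m/s²

v×B = (0, 8020, -5150) N/C.
E + v×B = (0, 3920, -5150) N/C.
F = q(E + v×B) = (1.602×10⁻¹⁹ C)·(0, 3920, -5150) = (0, 6.28×10⁻¹⁶, -8.25×10⁻¹⁶) N.
|a| = |F|/m = 1.036×10⁻¹⁵/3.322×10⁻²⁷ ≈ 3.12×10¹¹ m/s².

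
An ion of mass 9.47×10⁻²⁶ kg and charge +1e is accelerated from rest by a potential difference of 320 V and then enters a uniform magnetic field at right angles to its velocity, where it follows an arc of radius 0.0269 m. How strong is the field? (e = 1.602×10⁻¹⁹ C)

v = √(2|q|V/m) = √(2·1.602×10⁻¹⁹·320/9.47×10⁻²⁶) ≈ 3.290×10⁴ m/s.
B = mv/(|q|r) = (9.47×10⁻²⁶)(3.290×10⁴)/((1.602×10⁻¹⁹)(0.0269)) ≈ 0.723 T.

B ≈ 0.723 T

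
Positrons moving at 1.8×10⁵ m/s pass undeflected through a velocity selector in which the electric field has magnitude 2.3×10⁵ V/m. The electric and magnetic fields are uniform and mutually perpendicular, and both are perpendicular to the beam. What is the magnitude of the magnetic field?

B = 1.3 T

Balance of forces in the selector: qE = qvB ⇒ B = E/v.
B = 2.3×10⁵/1.8×10⁵ = 1.3 T.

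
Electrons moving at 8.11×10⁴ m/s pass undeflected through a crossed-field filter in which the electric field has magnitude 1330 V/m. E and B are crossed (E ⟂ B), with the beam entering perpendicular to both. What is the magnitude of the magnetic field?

Balance of forces in the selector: qE = qvB ⇒ B = E/v.
B = 1330/8.11×10⁴ = 0.0164 T.

B = 0.0164 T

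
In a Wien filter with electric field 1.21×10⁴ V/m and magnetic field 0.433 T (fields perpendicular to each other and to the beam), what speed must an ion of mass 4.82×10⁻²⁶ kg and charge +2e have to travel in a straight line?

Zero net Lorentz force requires |qE| = |q v×B|, i.e. E = vB.
v = E/B = 1.21×10⁴/0.433 = 2.79×10⁴ m/s.

v = 2.79×10⁴ m/s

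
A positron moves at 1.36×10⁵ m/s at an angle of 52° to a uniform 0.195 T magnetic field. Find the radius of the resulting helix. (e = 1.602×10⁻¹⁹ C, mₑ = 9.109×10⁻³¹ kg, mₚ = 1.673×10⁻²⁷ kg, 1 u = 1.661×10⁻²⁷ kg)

r ≈ 3.12×10⁻⁶ m

v⊥ = v sinθ = 1.36×10⁵·sin52° ≈ 1.072×10⁵ m/s.
r = m v⊥/(|q|B) = (9.109×10⁻³¹)(1.072×10⁵)/((1.602×10⁻¹⁹)(0.195)) ≈ 3.12×10⁻⁶ m.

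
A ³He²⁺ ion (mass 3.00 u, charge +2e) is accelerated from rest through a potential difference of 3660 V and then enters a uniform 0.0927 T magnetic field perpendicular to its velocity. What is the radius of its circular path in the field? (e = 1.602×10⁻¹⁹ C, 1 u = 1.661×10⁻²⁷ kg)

r ≈ 0.115 m

Acceleration: |q|V = ½mv² ⇒ v = √(2|q|V/m) = √(2·3.204×10⁻¹⁹·3660/4.983×10⁻²⁷) ≈ 6.861×10⁵ m/s.
In the field: r = mv/(|q|B) = (4.983×10⁻²⁷)(6.861×10⁵)/((3.204×10⁻¹⁹)(0.0927)) ≈ 0.115 m.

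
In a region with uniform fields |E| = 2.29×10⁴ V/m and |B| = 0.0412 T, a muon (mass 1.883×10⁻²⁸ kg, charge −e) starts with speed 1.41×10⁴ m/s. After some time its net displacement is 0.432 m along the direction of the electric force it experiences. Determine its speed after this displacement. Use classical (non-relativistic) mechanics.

v_f ≈ 4.10×10⁶ m/s

B does no work; ΔKE = |q|E d.
½mv_f² = ½mv₀² + |q|Ed = ½(1.883×10⁻²⁸)(1.41×10⁴)² + (1.602×10⁻¹⁹)(2.29×10⁴)(0.432) ≈ 1.872×10⁻²⁰ J + 1.585×10⁻¹⁵ J ≈ 1.585×10⁻¹⁵ J.
v_f = √(2·1.585×10⁻¹⁵/1.883×10⁻²⁸) ≈ 4.10×10⁶ m/s.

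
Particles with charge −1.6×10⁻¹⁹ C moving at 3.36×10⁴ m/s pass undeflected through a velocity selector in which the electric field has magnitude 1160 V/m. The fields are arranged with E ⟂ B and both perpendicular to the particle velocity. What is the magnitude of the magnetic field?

B = 0.0345 T

Balance of forces in the selector: qE = qvB ⇒ B = E/v.
B = 1160/3.36×10⁴ = 0.0345 T.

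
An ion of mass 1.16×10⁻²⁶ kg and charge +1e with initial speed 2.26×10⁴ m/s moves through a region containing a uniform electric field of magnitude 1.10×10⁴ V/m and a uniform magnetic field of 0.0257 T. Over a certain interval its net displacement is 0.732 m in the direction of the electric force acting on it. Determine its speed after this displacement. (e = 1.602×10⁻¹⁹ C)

v_f ≈ 4.72×10⁵ m/s

B does no work; ΔKE = |q|E d.
½mv_f² = ½mv₀² + |q|Ed = ½(1.16×10⁻²⁶)(2.26×10⁴)² + (1.602×10⁻¹⁹)(1.10×10⁴)(0.732) ≈ 2.962×10⁻¹⁸ J + 1.290×10⁻¹⁵ J ≈ 1.293×10⁻¹⁵ J.
v_f = √(2·1.293×10⁻¹⁵/1.16×10⁻²⁶) ≈ 4.72×10⁵ m/s.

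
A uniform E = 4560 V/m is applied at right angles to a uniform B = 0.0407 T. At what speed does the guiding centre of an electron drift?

In crossed fields the guiding centre drifts at v_d = |E×B|/B² = E/B, independent of charge and mass.
v_d = 4560/0.0407 = 1.12×10⁵ m/s.

v_d ≈ 1.12×10⁵ m/s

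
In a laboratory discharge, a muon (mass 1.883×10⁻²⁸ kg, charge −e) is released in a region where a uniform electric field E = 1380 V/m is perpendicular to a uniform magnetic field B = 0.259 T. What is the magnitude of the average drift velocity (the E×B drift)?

v_d ≈ 5330 m/s

In crossed fields the guiding centre drifts at v_d = |E×B|/B² = E/B, independent of charge and mass.
v_d = 1380/0.259 = 5330 m/s.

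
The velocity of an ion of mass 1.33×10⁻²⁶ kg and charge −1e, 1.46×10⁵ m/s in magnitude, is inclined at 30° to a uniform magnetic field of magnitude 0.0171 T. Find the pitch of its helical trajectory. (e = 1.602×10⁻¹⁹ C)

p ≈ 3.86 m

v∥ = v cosθ = 1.46×10⁵·cos30° ≈ 1.264×10⁵ m/s.
T = 2πm/(|q|B) = 2π(1.33×10⁻²⁶)/((1.602×10⁻¹⁹)(0.0171)) ≈ 3.051×10⁻⁵ s.
pitch = v∥ T = (1.264×10⁵)(3.051×10⁻⁵) ≈ 3.86 m.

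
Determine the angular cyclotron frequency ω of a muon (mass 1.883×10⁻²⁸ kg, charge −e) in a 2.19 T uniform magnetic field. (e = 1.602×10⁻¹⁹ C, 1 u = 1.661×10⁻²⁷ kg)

ω = |q|B/m.
ω = (1.602×10⁻¹⁹)(2.19)/1.883×10⁻²⁸ ≈ 1.86×10⁹ rad/s.

ω ≈ 1.86×10⁹ rad/s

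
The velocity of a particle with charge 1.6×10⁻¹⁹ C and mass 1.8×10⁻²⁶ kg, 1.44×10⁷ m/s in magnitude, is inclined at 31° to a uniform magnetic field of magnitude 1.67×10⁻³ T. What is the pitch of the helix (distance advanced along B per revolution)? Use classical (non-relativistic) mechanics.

v∥ = v cosθ = 1.44×10⁷·cos31° ≈ 1.234×10⁷ m/s.
T = 2πm/(|q|B) = 2π(1.8×10⁻²⁶)/((1.6×10⁻¹⁹)(1.67×10⁻³)) ≈ 4.233×10⁻⁴ s.
pitch = v∥ T = (1.234×10⁷)(4.233×10⁻⁴) ≈ 5220 m.

p ≈ 5220 m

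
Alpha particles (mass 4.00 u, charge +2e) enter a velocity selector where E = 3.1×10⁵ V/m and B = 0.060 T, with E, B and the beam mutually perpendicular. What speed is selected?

Zero net Lorentz force requires |qE| = |q v×B|, i.e. E = vB.
v = E/B = 3.1×10⁵/0.060 = 5.2×10⁶ m/s.

v = 5.2×10⁶ m/s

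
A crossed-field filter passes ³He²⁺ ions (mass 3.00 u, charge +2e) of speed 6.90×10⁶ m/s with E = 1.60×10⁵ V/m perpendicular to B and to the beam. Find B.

B = 0.0232 T

Balance of forces in the selector: qE = qvB ⇒ B = E/v.
B = 1.60×10⁵/6.90×10⁶ = 0.0232 T.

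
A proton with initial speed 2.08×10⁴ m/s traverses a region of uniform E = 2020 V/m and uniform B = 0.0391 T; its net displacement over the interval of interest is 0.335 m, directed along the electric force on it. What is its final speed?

v_f ≈ 3.61×10⁵ m/s

B does no work; ΔKE = |q|E d.
½mv_f² = ½mv₀² + |q|Ed = ½(1.673×10⁻²⁷)(2.08×10⁴)² + (1.602×10⁻¹⁹)(2020)(0.335) ≈ 3.619×10⁻¹⁹ J + 1.084×10⁻¹⁶ J ≈ 1.088×10⁻¹⁶ J.
v_f = √(2·1.088×10⁻¹⁶/1.673×10⁻²⁷) ≈ 3.61×10⁵ m/s.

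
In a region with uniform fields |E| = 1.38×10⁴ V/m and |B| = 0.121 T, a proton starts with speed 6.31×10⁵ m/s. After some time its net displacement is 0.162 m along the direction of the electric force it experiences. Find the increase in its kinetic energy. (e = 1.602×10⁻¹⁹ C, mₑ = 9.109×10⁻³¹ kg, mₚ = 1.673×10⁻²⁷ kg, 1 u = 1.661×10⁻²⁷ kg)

ΔKE ≈ 3.58×10⁻¹⁶ J

The magnetic force is always ⟂ v and does no work; only the electric force changes KE.
ΔKE = F_E · d = |q|E d = (1.602×10⁻¹⁹)(1.38×10⁴)(0.162) ≈ 3.58×10⁻¹⁶ J.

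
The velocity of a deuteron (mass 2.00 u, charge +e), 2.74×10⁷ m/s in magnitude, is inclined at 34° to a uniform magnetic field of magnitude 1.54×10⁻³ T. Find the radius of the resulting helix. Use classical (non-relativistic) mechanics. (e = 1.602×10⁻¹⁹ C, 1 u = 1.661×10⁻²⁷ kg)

v⊥ = v sinθ = 2.74×10⁷·sin34° ≈ 1.532×10⁷ m/s.
r = m v⊥/(|q|B) = (3.322×10⁻²⁷)(1.532×10⁷)/((1.602×10⁻¹⁹)(1.54×10⁻³)) ≈ 206 m.

r ≈ 206 m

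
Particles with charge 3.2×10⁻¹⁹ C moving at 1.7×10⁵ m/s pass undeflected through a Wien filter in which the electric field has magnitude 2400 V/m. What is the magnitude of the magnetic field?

Balance of forces in the selector: qE = qvB ⇒ B = E/v.
B = 2400/1.7×10⁵ = 0.014 T.

B = 0.014 T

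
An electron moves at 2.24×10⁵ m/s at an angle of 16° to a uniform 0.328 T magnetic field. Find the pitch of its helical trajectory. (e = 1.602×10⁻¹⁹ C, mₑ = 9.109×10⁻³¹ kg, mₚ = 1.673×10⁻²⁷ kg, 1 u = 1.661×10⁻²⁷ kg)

v∥ = v cosθ = 2.24×10⁵·cos16° ≈ 2.153×10⁵ m/s.
T = 2πm/(|q|B) = 2π(9.109×10⁻³¹)/((1.602×10⁻¹⁹)(0.328)) ≈ 1.089×10⁻¹⁰ s.
pitch = v∥ T = (2.153×10⁵)(1.089×10⁻¹⁰) ≈ 2.35×10⁻⁵ m.

p ≈ 2.35×10⁻⁵ m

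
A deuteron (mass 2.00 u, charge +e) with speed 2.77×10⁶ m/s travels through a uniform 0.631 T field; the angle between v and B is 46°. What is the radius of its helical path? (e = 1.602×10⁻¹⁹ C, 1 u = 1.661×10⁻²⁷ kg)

r ≈ 0.0655 m

v⊥ = v sinθ = 2.77×10⁶·sin46° ≈ 1.993×10⁶ m/s.
r = m v⊥/(|q|B) = (3.322×10⁻²⁷)(1.993×10⁶)/((1.602×10⁻¹⁹)(0.631)) ≈ 0.0655 m.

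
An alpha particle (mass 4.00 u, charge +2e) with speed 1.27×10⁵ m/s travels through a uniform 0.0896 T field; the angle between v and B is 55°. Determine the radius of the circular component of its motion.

r ≈ 0.0241 m

v⊥ = v sinθ = 1.27×10⁵·sin55° ≈ 1.040×10⁵ m/s.
r = m v⊥/(|q|B) = (6.644×10⁻²⁷)(1.040×10⁵)/((3.204×10⁻¹⁹)(0.0896)) ≈ 0.0241 m.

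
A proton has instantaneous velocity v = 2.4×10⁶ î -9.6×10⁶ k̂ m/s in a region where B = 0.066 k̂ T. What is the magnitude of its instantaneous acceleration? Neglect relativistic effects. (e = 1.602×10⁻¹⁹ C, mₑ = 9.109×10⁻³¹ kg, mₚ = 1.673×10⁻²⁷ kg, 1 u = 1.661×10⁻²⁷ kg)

v×B = (0, -1.58×10⁵, 0) N/C.
F = q v×B = (1.602×10⁻¹⁹ C)·(0, -1.58×10⁵, 0) = (0, -2.54×10⁻¹⁴, 0) N.
|a| = |F|/m = 2.538×10⁻¹⁴/1.673×10⁻²⁷ ≈ 1.52×10¹³ m/s².

|a| ≈ 1.52×10¹³ m/s²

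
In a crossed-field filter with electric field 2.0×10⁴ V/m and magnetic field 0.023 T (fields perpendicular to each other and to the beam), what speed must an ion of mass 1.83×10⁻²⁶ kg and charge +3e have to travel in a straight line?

For undeflected motion the electric and magnetic forces balance: qE = qvB.
v = E/B = 2.0×10⁴/0.023 = 8.7×10⁵ m/s.
The result is independent of the particle's charge and mass.

v = 8.7×10⁵ m/s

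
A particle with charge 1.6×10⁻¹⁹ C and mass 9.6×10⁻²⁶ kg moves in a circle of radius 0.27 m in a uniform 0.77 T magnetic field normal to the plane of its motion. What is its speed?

From |q|vB = mv²/r, v = |q|Br/m.
v = (1.6×10⁻¹⁹)(0.77)(0.27)/9.6×10⁻²⁶ ≈ 3.5×10⁵ m/s.

v ≈ 3.5×10⁵ m/s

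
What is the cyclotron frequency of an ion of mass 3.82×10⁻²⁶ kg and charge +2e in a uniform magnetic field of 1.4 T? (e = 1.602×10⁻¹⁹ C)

f ≈ 1.9×10⁶ Hz

f = |q|B/(2πm).
f = (3.204×10⁻¹⁹)(1.4)/(2π·3.82×10⁻²⁶) ≈ 1.9×10⁶ Hz.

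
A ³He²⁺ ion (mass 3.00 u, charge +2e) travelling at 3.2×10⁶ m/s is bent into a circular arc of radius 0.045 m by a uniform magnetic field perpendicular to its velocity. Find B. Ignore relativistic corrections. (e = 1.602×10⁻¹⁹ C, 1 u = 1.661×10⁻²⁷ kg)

From |q|vB = mv²/r, B = mv/(|q|r).
B = (4.983×10⁻²⁷)(3.2×10⁶)/((3.204×10⁻¹⁹)(0.045)) ≈ 1.1 T.

B ≈ 1.1 T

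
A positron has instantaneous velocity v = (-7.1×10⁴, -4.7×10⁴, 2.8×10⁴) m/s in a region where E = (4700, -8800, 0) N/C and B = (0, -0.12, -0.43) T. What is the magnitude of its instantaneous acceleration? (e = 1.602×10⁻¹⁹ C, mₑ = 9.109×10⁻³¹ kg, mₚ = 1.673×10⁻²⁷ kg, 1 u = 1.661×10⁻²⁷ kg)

v×B = (2.36×10⁴, -3.05×10⁴, 8520) N/C.
E + v×B = (2.83×10⁴, -3.93×10⁴, 8520) N/C.
F = q(E + v×B) = (1.602×10⁻¹⁹ C)·(2.83×10⁴, -3.93×10⁴, 8520) = (4.53×10⁻¹⁵, -6.30×10⁻¹⁵, 1.36×10⁻¹⁵) N.
|a| = |F|/m = 7.879×10⁻¹⁵/9.109×10⁻³¹ ≈ 8.65×10¹⁵ m/s².

|a| ≈ 8.65×10¹⁵ m/s²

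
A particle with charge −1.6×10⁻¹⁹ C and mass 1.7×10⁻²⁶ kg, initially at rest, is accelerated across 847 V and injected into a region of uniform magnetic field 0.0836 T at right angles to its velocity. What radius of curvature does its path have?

r ≈ 0.160 m

Acceleration: |q|V = ½mv² ⇒ v = √(2|q|V/m) = √(2·1.6×10⁻¹⁹·847/1.7×10⁻²⁶) ≈ 1.263×10⁵ m/s.
In the field: r = mv/(|q|B) = (1.7×10⁻²⁶)(1.263×10⁵)/((1.6×10⁻¹⁹)(0.0836)) ≈ 0.160 m.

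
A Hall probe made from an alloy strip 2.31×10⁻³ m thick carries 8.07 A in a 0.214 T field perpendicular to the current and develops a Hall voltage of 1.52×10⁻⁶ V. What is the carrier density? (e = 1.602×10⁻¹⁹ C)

From V_H = IB/(n e t), n = IB/(V_H e t).
n = (8.07)(0.214)/((1.52×10⁻⁶)(1.602×10⁻¹⁹)(2.31×10⁻³)) ≈ 3.07×10²⁷ m⁻³.

n ≈ 3.07×10²⁷ m⁻³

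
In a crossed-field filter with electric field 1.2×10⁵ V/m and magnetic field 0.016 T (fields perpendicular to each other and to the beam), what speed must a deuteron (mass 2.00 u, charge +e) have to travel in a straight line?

Zero net Lorentz force requires |qE| = |q v×B|, i.e. E = vB.
v = E/B = 1.2×10⁵/0.016 = 7.5×10⁶ m/s.

v = 7.5×10⁶ m/s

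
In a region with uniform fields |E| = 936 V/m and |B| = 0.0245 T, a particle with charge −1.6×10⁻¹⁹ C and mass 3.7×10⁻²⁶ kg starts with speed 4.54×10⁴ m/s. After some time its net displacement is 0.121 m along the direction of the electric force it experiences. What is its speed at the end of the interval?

B does no work; ΔKE = |q|E d.
½mv_f² = ½mv₀² + |q|Ed = ½(3.7×10⁻²⁶)(4.54×10⁴)² + (1.6×10⁻¹⁹)(936)(0.121) ≈ 3.813×10⁻¹⁷ J + 1.812×10⁻¹⁷ J ≈ 5.625×10⁻¹⁷ J.
v_f = √(2·5.625×10⁻¹⁷/3.7×10⁻²⁶) ≈ 5.51×10⁴ m/s.

v_f ≈ 5.51×10⁴ m/s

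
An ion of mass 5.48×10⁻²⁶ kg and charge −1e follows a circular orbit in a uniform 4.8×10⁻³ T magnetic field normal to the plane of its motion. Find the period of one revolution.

The cyclotron period depends only on m, q, B: T = 2πm/(|q|B).
T = 2π(5.48×10⁻²⁶)/((1.602×10⁻¹⁹)(4.8×10⁻³)) ≈ 4.5×10⁻⁴ s.

T ≈ 4.5×10⁻⁴ s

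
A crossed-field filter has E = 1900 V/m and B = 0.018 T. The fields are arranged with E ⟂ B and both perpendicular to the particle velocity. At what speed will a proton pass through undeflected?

Zero net Lorentz force requires |qE| = |q v×B|, i.e. E = vB.
v = E/B = 1900/0.018 = 1.1×10⁵ m/s.

v = 1.1×10⁵ m/s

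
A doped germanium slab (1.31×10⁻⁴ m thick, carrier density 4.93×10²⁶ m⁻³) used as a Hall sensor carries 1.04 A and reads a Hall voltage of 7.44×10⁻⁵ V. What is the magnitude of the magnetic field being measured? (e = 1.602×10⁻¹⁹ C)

B ≈ 0.740 T

From V_H = IB/(n e t), B = V_H n e t / I.
B = (7.44×10⁻⁵)(4.93×10²⁶)(1.602×10⁻¹⁹)(1.31×10⁻⁴)/1.04 ≈ 0.740 T.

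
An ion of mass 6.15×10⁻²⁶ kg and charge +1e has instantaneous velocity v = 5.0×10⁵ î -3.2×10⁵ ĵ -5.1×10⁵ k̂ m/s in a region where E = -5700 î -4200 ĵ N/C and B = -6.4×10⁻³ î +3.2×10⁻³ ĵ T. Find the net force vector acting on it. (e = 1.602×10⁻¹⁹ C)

F ≈ (-6.52×10⁻¹⁶, -1.50×10⁻¹⁶, -7.18×10⁻¹⁷) N

v×B = (1630, 3260, -448) N/C.
E + v×B = (-4070, -936, -448) N/C.
F = q(E + v×B) = (1.602×10⁻¹⁹ C)·(-4070, -936, -448) = (-6.52×10⁻¹⁶, -1.50×10⁻¹⁶, -7.18×10⁻¹⁷) N.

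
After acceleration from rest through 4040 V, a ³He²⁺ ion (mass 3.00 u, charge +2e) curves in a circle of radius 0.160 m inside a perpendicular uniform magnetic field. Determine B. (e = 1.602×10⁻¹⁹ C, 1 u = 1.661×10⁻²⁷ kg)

B ≈ 0.0701 T

v = √(2|q|V/m) = √(2·3.204×10⁻¹⁹·4040/4.983×10⁻²⁷) ≈ 7.208×10⁵ m/s.
B = mv/(|q|r) = (4.983×10⁻²⁷)(7.208×10⁵)/((3.204×10⁻¹⁹)(0.160)) ≈ 0.0701 T.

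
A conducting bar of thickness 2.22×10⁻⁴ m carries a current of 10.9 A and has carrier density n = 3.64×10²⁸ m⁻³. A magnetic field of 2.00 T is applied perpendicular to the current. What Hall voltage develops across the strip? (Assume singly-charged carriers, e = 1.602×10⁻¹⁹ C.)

V_H = IB/(n e t).
V_H = (10.9)(2.00)/((3.64×10²⁸)(1.602×10⁻¹⁹)(2.22×10⁻⁴)) ≈ 1.68×10⁻⁵ V.

V_H ≈ 1.68×10⁻⁵ V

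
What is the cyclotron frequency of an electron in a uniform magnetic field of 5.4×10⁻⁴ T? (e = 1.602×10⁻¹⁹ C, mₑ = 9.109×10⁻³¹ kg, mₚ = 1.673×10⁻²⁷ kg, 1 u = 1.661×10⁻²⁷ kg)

f = |q|B/(2πm).
f = (1.602×10⁻¹⁹)(5.4×10⁻⁴)/(2π·9.109×10⁻³¹) ≈ 1.5×10⁷ Hz.

f ≈ 1.5×10⁷ Hz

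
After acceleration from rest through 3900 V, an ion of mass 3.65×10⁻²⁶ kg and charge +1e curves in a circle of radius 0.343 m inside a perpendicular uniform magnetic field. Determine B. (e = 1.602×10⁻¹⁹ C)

v = √(2|q|V/m) = √(2·1.602×10⁻¹⁹·3900/3.65×10⁻²⁶) ≈ 1.850×10⁵ m/s.
B = mv/(|q|r) = (3.65×10⁻²⁶)(1.850×10⁵)/((1.602×10⁻¹⁹)(0.343)) ≈ 0.123 T.

B ≈ 0.123 T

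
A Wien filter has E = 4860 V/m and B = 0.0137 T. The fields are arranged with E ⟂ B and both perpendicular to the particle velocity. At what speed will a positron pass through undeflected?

Zero net Lorentz force requires |qE| = |q v×B|, i.e. E = vB.
v = E/B = 4860/0.0137 = 3.55×10⁵ m/s.
The result is independent of the particle's charge and mass.

v = 3.55×10⁵ m/s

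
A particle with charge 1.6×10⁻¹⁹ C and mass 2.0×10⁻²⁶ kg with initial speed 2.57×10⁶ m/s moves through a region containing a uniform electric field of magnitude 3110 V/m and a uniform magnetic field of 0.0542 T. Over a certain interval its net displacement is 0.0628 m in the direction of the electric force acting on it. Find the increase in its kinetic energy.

ΔKE ≈ 3.12×10⁻¹⁷ J

The magnetic force is always ⟂ v and does no work; only the electric force changes KE.
ΔKE = F_E · d = |q|E d = (1.6×10⁻¹⁹)(3110)(0.0628) ≈ 3.12×10⁻¹⁷ J.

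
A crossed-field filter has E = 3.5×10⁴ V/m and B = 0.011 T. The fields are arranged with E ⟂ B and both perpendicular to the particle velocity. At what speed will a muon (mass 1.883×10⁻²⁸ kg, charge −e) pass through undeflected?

v = 3.2×10⁶ m/s

Zero net Lorentz force requires |qE| = |q v×B|, i.e. E = vB.
v = E/B = 3.5×10⁴/0.011 = 3.2×10⁶ m/s.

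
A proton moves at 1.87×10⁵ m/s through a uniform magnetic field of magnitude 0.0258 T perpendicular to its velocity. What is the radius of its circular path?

The magnetic force provides the centripetal force: |q|vB = mv²/r.
r = mv/(|q|B) = (1.673×10⁻²⁷)(1.87×10⁵)/((1.602×10⁻¹⁹)(0.0258)) ≈ 0.0757 m.

r ≈ 0.0757 m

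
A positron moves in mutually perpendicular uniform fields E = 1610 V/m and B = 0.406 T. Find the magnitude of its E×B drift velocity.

v_d ≈ 3970 m/s

In crossed fields the guiding centre drifts at v_d = |E×B|/B² = E/B, independent of charge and mass.
v_d = 1610/0.406 = 3970 m/s.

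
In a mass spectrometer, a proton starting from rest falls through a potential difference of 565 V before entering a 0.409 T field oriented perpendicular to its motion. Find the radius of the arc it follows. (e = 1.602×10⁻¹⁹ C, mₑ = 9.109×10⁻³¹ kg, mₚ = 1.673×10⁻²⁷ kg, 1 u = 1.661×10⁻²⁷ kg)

r ≈ 8.40×10⁻³ m

Acceleration: |q|V = ½mv² ⇒ v = √(2|q|V/m) = √(2·1.602×10⁻¹⁹·565/1.673×10⁻²⁷) ≈ 3.289×10⁵ m/s.
In the field: r = mv/(|q|B) = (1.673×10⁻²⁷)(3.289×10⁵)/((1.602×10⁻¹⁹)(0.409)) ≈ 8.40×10⁻³ m.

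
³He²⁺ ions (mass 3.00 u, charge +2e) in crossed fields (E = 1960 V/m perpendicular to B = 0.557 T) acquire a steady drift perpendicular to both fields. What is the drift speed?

v_d ≈ 3520 m/s

The E×B drift speed is v_d = E/B.
v_d = 1960/0.557 = 3520 m/s.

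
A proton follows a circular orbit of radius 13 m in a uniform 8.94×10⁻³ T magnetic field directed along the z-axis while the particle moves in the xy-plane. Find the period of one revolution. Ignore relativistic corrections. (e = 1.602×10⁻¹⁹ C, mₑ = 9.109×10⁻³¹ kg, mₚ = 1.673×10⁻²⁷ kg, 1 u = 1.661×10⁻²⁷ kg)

The cyclotron period depends only on m, q, B: T = 2πm/(|q|B).
T = 2π(1.673×10⁻²⁷)/((1.602×10⁻¹⁹)(8.94×10⁻³)) ≈ 7.34×10⁻⁶ s.

T ≈ 7.34×10⁻⁶ s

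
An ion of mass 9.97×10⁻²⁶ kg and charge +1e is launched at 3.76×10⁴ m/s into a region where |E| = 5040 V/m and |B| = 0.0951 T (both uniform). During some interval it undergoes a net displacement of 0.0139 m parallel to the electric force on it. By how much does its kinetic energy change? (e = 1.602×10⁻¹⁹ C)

ΔKE ≈ 1.12×10⁻¹⁷ J

The magnetic force is always ⟂ v and does no work; only the electric force changes KE.
ΔKE = F_E · d = |q|E d = (1.602×10⁻¹⁹)(5040)(0.0139) ≈ 1.12×10⁻¹⁷ J.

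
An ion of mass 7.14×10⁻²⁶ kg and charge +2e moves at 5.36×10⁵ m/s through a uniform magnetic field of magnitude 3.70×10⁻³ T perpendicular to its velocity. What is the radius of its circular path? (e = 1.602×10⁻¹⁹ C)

r ≈ 32.3 m

The magnetic force provides the centripetal force: |q|vB = mv²/r.
r = mv/(|q|B) = (7.14×10⁻²⁶)(5.36×10⁵)/((3.204×10⁻¹⁹)(3.70×10⁻³)) ≈ 32.3 m.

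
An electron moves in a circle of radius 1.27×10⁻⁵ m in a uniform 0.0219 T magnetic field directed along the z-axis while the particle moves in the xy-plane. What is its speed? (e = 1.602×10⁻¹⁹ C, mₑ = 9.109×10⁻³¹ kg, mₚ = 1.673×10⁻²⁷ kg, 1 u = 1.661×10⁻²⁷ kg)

From |q|vB = mv²/r, v = |q|Br/m.
v = (1.602×10⁻¹⁹)(0.0219)(1.27×10⁻⁵)/9.109×10⁻³¹ ≈ 4.89×10⁴ m/s.

v ≈ 4.89×10⁴ m/s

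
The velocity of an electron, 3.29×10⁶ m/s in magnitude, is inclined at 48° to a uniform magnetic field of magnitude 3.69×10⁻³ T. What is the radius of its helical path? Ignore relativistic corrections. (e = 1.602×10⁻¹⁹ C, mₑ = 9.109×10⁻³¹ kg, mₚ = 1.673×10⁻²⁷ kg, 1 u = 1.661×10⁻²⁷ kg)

r ≈ 3.77×10⁻³ m

v⊥ = v sinθ = 3.29×10⁶·sin48° ≈ 2.445×10⁶ m/s.
r = m v⊥/(|q|B) = (9.109×10⁻³¹)(2.445×10⁶)/((1.602×10⁻¹⁹)(3.69×10⁻³)) ≈ 3.77×10⁻³ m.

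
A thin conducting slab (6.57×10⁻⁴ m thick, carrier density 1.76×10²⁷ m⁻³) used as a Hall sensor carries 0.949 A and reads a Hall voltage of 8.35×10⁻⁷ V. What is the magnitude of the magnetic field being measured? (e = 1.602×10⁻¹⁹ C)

From V_H = IB/(n e t), B = V_H n e t / I.
B = (8.35×10⁻⁷)(1.76×10²⁷)(1.602×10⁻¹⁹)(6.57×10⁻⁴)/0.949 ≈ 0.163 T.

B ≈ 0.163 T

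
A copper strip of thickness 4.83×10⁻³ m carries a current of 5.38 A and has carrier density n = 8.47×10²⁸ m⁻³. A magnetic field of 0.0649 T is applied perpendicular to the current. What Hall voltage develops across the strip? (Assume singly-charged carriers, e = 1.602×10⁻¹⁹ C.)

V_H ≈ 5.33×10⁻⁹ V

V_H = IB/(n e t).
V_H = (5.38)(0.0649)/((8.47×10²⁸)(1.602×10⁻¹⁹)(4.83×10⁻³)) ≈ 5.33×10⁻⁹ V.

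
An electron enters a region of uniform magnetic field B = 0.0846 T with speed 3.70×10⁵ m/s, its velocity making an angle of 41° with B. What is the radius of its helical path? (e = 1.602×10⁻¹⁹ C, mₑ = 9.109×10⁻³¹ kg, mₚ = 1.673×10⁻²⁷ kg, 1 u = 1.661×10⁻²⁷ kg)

r ≈ 1.63×10⁻⁵ m

v⊥ = v sinθ = 3.70×10⁵·sin41° ≈ 2.427×10⁵ m/s.
r = m v⊥/(|q|B) = (9.109×10⁻³¹)(2.427×10⁵)/((1.602×10⁻¹⁹)(0.0846)) ≈ 1.63×10⁻⁵ m.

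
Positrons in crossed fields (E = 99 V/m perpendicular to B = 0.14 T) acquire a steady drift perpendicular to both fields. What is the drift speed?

v_d ≈ 710 m/s

The steady drift has the magnetic force balancing the electric force, so v_d = E/B.
v_d = 99/0.14 = 710 m/s.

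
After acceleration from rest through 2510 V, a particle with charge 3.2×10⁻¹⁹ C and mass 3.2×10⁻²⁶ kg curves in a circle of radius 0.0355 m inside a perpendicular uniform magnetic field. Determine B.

v = √(2|q|V/m) = √(2·3.2×10⁻¹⁹·2510/3.2×10⁻²⁶) ≈ 2.241×10⁵ m/s.
B = mv/(|q|r) = (3.2×10⁻²⁶)(2.241×10⁵)/((3.2×10⁻¹⁹)(0.0355)) ≈ 0.631 T.

B ≈ 0.631 T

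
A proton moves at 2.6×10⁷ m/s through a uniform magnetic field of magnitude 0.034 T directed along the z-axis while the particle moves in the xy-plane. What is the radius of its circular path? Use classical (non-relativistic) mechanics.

The magnetic force provides the centripetal force: |q|vB = mv²/r.
r = mv/(|q|B) = (1.673×10⁻²⁷)(2.6×10⁷)/((1.602×10⁻¹⁹)(0.034)) ≈ 8.0 m.

r ≈ 8.0 m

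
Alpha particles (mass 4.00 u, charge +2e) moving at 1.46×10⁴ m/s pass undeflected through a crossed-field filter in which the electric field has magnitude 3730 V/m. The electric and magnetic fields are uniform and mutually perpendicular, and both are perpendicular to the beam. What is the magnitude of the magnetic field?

B = 0.255 T

Balance of forces in the selector: qE = qvB ⇒ B = E/v.
B = 3730/1.46×10⁴ = 0.255 T.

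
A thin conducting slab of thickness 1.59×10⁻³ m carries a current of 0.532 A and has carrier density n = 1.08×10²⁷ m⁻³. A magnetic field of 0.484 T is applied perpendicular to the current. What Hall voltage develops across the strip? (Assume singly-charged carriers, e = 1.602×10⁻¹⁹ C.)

V_H ≈ 9.36×10⁻⁷ V

V_H = IB/(n e t).
V_H = (0.532)(0.484)/((1.08×10²⁷)(1.602×10⁻¹⁹)(1.59×10⁻³)) ≈ 9.36×10⁻⁷ V.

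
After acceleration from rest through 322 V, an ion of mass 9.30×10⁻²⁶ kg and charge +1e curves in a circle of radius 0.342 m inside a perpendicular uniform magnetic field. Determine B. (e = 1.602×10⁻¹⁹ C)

B ≈ 0.0565 T

v = √(2|q|V/m) = √(2·1.602×10⁻¹⁹·322/9.30×10⁻²⁶) ≈ 3.331×10⁴ m/s.
B = mv/(|q|r) = (9.30×10⁻²⁶)(3.331×10⁴)/((1.602×10⁻¹⁹)(0.342)) ≈ 0.0565 T.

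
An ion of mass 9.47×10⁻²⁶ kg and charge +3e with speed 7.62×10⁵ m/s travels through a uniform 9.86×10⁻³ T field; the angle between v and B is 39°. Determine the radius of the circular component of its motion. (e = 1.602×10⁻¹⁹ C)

r ≈ 9.58 m

v⊥ = v sinθ = 7.62×10⁵·sin39° ≈ 4.795×10⁵ m/s.
r = m v⊥/(|q|B) = (9.47×10⁻²⁶)(4.795×10⁵)/((4.806×10⁻¹⁹)(9.86×10⁻³)) ≈ 9.58 m.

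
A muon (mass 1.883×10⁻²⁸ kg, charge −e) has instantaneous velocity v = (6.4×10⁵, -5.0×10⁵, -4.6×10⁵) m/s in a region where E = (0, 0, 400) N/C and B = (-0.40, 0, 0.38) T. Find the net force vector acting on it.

F ≈ (3.04×10⁻¹⁴, 9.48×10⁻¹⁵, 3.20×10⁻¹⁴) N

v×B = (-1.90×10⁵, -5.92×10⁴, -2.00×10⁵) N/C.
E + v×B = (-1.90×10⁵, -5.92×10⁴, -2.00×10⁵) N/C.
F = q(E + v×B) = (−1.602×10⁻¹⁹ C)·(-1.90×10⁵, -5.92×10⁴, -2.00×10⁵) = (3.04×10⁻¹⁴, 9.48×10⁻¹⁵, 3.20×10⁻¹⁴) N.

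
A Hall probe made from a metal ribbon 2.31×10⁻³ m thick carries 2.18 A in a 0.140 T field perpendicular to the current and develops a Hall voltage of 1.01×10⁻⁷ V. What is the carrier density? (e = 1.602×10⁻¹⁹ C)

n ≈ 8.17×10²⁷ m⁻³

From V_H = IB/(n e t), n = IB/(V_H e t).
n = (2.18)(0.140)/((1.01×10⁻⁷)(1.602×10⁻¹⁹)(2.31×10⁻³)) ≈ 8.17×10²⁷ m⁻³.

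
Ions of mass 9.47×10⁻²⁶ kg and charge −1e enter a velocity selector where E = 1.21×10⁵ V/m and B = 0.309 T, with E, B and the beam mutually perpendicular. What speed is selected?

Straight-line motion ⇒ electric and magnetic forces cancel, so E = vB.
v = E/B = 1.21×10⁵/0.309 = 3.92×10⁵ m/s.
The result is independent of the particle's charge and mass.

v = 3.92×10⁵ m/s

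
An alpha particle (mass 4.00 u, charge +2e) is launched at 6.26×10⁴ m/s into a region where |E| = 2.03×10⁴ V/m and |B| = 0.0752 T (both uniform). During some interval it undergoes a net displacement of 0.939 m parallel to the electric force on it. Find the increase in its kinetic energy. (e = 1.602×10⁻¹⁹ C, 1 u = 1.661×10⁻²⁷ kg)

The magnetic force is always ⟂ v and does no work; only the electric force changes KE.
ΔKE = F_E · d = |q|E d = (3.204×10⁻¹⁹)(2.03×10⁴)(0.939) ≈ 6.11×10⁻¹⁵ J.

ΔKE ≈ 6.11×10⁻¹⁵ J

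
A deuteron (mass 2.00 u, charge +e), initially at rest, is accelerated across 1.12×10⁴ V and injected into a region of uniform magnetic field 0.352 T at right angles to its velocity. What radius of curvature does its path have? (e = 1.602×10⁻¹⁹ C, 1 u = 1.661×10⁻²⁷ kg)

r ≈ 0.0612 m

Acceleration: |q|V = ½mv² ⇒ v = √(2|q|V/m) = √(2·1.602×10⁻¹⁹·1.12×10⁴/3.322×10⁻²⁷) ≈ 1.039×10⁶ m/s.
In the field: r = mv/(|q|B) = (3.322×10⁻²⁷)(1.039×10⁶)/((1.602×10⁻¹⁹)(0.352)) ≈ 0.0612 m.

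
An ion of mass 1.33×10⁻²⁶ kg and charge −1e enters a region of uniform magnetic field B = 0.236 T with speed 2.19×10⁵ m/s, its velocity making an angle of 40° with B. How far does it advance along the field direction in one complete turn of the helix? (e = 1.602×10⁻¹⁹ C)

p ≈ 0.371 m

v∥ = v cosθ = 2.19×10⁵·cos40° ≈ 1.678×10⁵ m/s.
T = 2πm/(|q|B) = 2π(1.33×10⁻²⁶)/((1.602×10⁻¹⁹)(0.236)) ≈ 2.210×10⁻⁶ s.
pitch = v∥ T = (1.678×10⁵)(2.210×10⁻⁶) ≈ 0.371 m.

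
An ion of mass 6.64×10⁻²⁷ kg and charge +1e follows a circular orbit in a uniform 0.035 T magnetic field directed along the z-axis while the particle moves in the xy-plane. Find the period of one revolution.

The cyclotron period depends only on m, q, B: T = 2πm/(|q|B).
T = 2π(6.64×10⁻²⁷)/((1.602×10⁻¹⁹)(0.035)) ≈ 7.4×10⁻⁶ s.

T ≈ 7.4×10⁻⁶ s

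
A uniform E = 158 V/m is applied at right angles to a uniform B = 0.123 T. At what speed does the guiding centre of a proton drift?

In crossed fields the guiding centre drifts at v_d = |E×B|/B² = E/B, independent of charge and mass.
v_d = 158/0.123 = 1280 m/s.

v_d ≈ 1280 m/s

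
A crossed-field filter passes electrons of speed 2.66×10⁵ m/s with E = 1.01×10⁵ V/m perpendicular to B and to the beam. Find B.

Balance of forces in the selector: qE = qvB ⇒ B = E/v.
B = 1.01×10⁵/2.66×10⁵ = 0.380 T.

B = 0.380 T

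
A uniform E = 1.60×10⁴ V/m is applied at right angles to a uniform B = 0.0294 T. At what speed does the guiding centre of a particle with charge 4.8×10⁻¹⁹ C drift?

In crossed fields the guiding centre drifts at v_d = |E×B|/B² = E/B, independent of charge and mass.
v_d = 1.60×10⁴/0.0294 = 5.44×10⁵ m/s.

v_d ≈ 5.44×10⁵ m/s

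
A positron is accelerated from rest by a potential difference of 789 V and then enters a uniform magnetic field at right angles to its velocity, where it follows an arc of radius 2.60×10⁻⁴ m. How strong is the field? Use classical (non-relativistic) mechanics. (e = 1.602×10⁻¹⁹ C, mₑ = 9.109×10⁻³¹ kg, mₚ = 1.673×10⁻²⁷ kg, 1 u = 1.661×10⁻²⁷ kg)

v = √(2|q|V/m) = √(2·1.602×10⁻¹⁹·789/9.109×10⁻³¹) ≈ 1.666×10⁷ m/s.
B = mv/(|q|r) = (9.109×10⁻³¹)(1.666×10⁷)/((1.602×10⁻¹⁹)(2.60×10⁻⁴)) ≈ 0.364 T.

B ≈ 0.364 T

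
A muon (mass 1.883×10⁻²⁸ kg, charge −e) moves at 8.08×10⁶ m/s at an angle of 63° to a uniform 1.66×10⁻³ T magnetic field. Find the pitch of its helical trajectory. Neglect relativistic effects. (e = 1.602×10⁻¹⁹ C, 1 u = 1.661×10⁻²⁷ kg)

v∥ = v cosθ = 8.08×10⁶·cos63° ≈ 3.668×10⁶ m/s.
T = 2πm/(|q|B) = 2π(1.883×10⁻²⁸)/((1.602×10⁻¹⁹)(1.66×10⁻³)) ≈ 4.449×10⁻⁶ s.
pitch = v∥ T = (3.668×10⁶)(4.449×10⁻⁶) ≈ 16.3 m.

p ≈ 16.3 m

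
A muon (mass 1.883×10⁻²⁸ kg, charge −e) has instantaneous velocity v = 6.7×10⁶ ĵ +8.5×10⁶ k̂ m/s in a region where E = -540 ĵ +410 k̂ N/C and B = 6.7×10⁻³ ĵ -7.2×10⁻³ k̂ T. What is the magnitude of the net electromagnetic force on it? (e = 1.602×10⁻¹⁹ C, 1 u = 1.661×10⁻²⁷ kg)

v×B = (-1.05×10⁵, 0, 0) N/C.
E + v×B = (-1.05×10⁵, -540, 410) N/C.
F = q(E + v×B) = (−1.602×10⁻¹⁹ C)·(-1.05×10⁵, -540, 410) = (1.69×10⁻¹⁴, 8.65×10⁻¹⁷, -6.57×10⁻¹⁷) N.
|F| = 1.69×10⁻¹⁴ N.

|F| ≈ 1.69×10⁻¹⁴ N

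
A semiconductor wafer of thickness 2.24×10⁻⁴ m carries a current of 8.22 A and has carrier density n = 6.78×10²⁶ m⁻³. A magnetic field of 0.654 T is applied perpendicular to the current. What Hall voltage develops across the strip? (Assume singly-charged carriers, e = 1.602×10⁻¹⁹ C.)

V_H ≈ 2.21×10⁻⁴ V

V_H = IB/(n e t).
V_H = (8.22)(0.654)/((6.78×10²⁶)(1.602×10⁻¹⁹)(2.24×10⁻⁴)) ≈ 2.21×10⁻⁴ V.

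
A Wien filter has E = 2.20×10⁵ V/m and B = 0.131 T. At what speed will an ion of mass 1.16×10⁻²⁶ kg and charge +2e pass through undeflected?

v = 1.68×10⁶ m/s

Straight-line motion ⇒ electric and magnetic forces cancel, so E = vB.
v = E/B = 2.20×10⁵/0.131 = 1.68×10⁶ m/s.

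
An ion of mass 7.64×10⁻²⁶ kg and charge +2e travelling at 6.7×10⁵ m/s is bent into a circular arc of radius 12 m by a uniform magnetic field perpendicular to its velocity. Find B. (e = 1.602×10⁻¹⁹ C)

From |q|vB = mv²/r, B = mv/(|q|r).
B = (7.64×10⁻²⁶)(6.7×10⁵)/((3.204×10⁻¹⁹)(12)) ≈ 0.013 T.

B ≈ 0.013 T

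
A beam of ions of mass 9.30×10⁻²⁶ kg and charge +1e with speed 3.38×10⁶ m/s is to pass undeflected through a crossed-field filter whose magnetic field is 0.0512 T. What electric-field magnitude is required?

For straight-line motion qE = qvB, so E = vB.
E = 3.38×10⁶ × 0.0512 = 1.73×10⁵ V/m.

E = 1.73×10⁵ V/m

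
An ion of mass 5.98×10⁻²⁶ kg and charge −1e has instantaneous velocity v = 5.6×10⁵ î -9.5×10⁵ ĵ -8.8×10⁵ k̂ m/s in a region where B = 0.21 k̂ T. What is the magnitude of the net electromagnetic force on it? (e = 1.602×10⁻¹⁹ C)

v×B = (-2.00×10⁵, -1.18×10⁵, 0) N/C.
F = q v×B = (−1.602×10⁻¹⁹ C)·(-2.00×10⁵, -1.18×10⁵, 0) = (3.20×10⁻¹⁴, 1.88×10⁻¹⁴, 0) N.
|F| = 3.71×10⁻¹⁴ N.

|F| ≈ 3.71×10⁻¹⁴ N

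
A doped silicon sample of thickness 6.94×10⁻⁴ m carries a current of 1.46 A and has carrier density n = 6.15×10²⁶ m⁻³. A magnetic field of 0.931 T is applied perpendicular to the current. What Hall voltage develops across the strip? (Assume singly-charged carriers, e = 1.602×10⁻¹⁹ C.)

V_H ≈ 1.99×10⁻⁵ V

V_H = IB/(n e t).
V_H = (1.46)(0.931)/((6.15×10²⁶)(1.602×10⁻¹⁹)(6.94×10⁻⁴)) ≈ 1.99×10⁻⁵ V.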